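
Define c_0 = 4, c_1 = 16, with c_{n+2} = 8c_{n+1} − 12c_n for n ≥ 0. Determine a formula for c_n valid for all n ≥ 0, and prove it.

Claim: c_n = 2·6^n + 2·2^n.

Base cases: c_0 = 4 and 2·6^0 + 2·2^0 = 4; c_1 = 16 and 2·6^1 + 2·2^1 = 16.
Assume c_i = 2·6^i + 2·2^i for all 0 ≤ i ≤ j, where j ≥ 1.
Then c_{j+1} = 8c_j − 12c_{j−1} = 8·(2·6^j + 2·2^j) − 12·(2·6^{j−1} + 2·2^{j−1}) = 2·(8·6 − 12)6^{j−1} + 2·(8·2 − 12)2^{j−1} = 72·6^{j−1} + 8·2^{j−1} = 2·6^{j+1} + 2·2^{j+1}.
By strong induction, c_n = 2·6^n + 2·2^n for all n ≥ 0.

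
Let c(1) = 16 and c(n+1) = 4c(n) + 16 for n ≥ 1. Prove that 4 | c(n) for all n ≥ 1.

Base case: c(1) = 16 = 4·4, so 4 | c(1).
Assume 4 | c(m), so c(m) = 4t for some integer t.
Then c(m+1) = 4c(m) + 16 = 4·(4t) + 16 = 4(4t + 4), so 4 | c(m+1).
So the property holds for m+1, and by induction 4 | c(n) for all n ≥ 1.

4 | c(n)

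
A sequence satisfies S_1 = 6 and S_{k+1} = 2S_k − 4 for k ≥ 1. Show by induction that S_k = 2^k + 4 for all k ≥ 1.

Base case: S_1 = 6, and 2^1 + 4 = 2 + 4 = 6.
Assume S_j = 2^j + 4 for some j ≥ 1.
Then S_{j+1} = 2S_j − 4 = 2·(2^j + 4) − 4 = 2^{j+1} + 8 − 4 = 2^{j+1} + 4.
By induction, S_k = 2^k + 4 for all k ≥ 1.

S_k = 2^k + 4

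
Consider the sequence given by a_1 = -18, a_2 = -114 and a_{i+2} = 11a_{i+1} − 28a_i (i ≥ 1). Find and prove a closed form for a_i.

Claim: a_i = -4^i − 2·7^i.

Base cases: a_1 = -18 and -4^1 − 2·7^1 = -18; a_2 = -114 and -4^2 − 2·7^2 = -114.
Assume a_j = -4^j − 2·7^j for all 1 ≤ j ≤ k, where k ≥ 2.
Then a_{k+1} = 11a_k − 28a_{k−1} = 11·(-4^k − 2·7^k) − 28·(-4^{k−1} − 2·7^{k−1}) = -(11·4 − 28)4^{k−1} − 2·(11·7 − 28)7^{k−1} = -16·4^{k−1} − 98·7^{k−1} = -4^{k+1} − 2·7^{k+1}.
So the formula holds for k+1, and by strong induction a_i = -4^i − 2·7^i for all i ≥ 1.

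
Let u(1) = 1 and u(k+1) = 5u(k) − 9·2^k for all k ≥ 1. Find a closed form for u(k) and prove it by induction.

Claim: u(k) = -5^k + 3·2^k.

Base case: u(1) = 1, and -5^1 + 3·2^1 = -5 + 6 = 1.
Assume u(m) = -5^m + 3·2^m for some m ≥ 1.
Then u(m+1) = 5u(m) − 9·2^m = 5·(-5^m + 3·2^m) − 9·2^m = -5^{m+1} + 15·2^m − 9·2^m = -5^{m+1} + 6·2^m = -5^{m+1} + 3·2^{m+1}.
This completes the inductive step, so u(k) = -5^k + 3·2^k for all k ≥ 1.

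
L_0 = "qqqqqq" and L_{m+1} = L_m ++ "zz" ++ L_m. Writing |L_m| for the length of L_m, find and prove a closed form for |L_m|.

Claim: |L_m| = 2^{m+3} − 2.

Base case: |L_0| = 6, and 2^{0+3} − 2 = 6.
Assume |L_r| = 2^{r+3} − 2.
Then |L_{r+1}| = |L_r| + 2 + |L_r| = 2|L_r| + 2 = 2(2^{r+3} − 2) + 2 = 2^{r+1+3} − 4 + 2 = 2^{r+1+3} − 2.
So the formula holds for r+1, and by induction |L_m| = 2^{m+3} − 2 for all m ≥ 0.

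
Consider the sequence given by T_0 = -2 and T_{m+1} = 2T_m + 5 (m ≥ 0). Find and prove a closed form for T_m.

Claim: T_m = 3·2^m − 5.

Base case: T_0 = -2, and 3·2^0 − 5 = 3 − 5 = -2.
Assume T_r = 3·2^r − 5 for some r ≥ 0.
Then T_{r+1} = 2T_r + 5 = 2·(3·2^r − 5) + 5 = 6·2^r − 10 + 5 = 3·2^{r+1} − 5.
So the formula holds for r+1, and by induction T_m = 3·2^m − 5 for all m ≥ 0.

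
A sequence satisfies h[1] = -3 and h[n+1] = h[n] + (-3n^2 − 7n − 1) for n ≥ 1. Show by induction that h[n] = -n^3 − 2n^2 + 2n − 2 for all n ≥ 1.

Base case: h[1] = -3, and -1^3 − 2·1^2 + 2·1 − 2 = -3.
Assume h[k] = -k^3 − 2k^2 + 2k − 2.
Then h[k+1] = h[k] + (-3k^2 − 7k − 1) = (-k^3 − 2k^2 + 2k − 2) + (-3k^2 − 7k − 1) = -k^3 − 5k^2 − 5k − 3,
and -(k+1)^3 − 2·(k+1)^2 + 2·(k+1) − 2 = -k^3 − 5k^2 − 5k − 3.
Hence h[n] = -n^3 − 2n^2 + 2n − 2 for every n ≥ 1, by induction.

h[n] = -n^3 − 2n^2 + 2n − 2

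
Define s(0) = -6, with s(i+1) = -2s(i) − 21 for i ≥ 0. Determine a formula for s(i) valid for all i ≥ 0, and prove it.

Claim: s(i) = (-2)^i − 7.

Base case: s(0) = -6, and (-2)^0 − 7 = 1 − 7 = -6.
Assume s(k) = (-2)^k − 7 for some k ≥ 0.
Then s(k+1) = -2s(k) − 21 = -2·((-2)^k − 7) − 21 = -2·(-2)^k + 14 − 21 = (-2)^{k+1} − 7.
So the formula holds for k+1, and by induction s(i) = (-2)^i − 7 for all i ≥ 0.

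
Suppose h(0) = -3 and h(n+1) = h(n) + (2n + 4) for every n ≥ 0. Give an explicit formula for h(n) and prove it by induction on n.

Claim: h(n) = n^2 + 3n − 3.

Base case: h(0) = -3, and 0^2 + 3·0 − 3 = -3.
Assume h(m) = m^2 + 3m − 3.
Then h(m+1) = h(m) + (2m + 4) = (m^2 + 3m − 3) + (2m + 4) = m^2 + 5m + 1,
and (m+1)^2 + 3·(m+1) − 3 = m^2 + 5m + 1.
This completes the inductive step, so h(n) = n^2 + 3n − 3 for all n ≥ 0.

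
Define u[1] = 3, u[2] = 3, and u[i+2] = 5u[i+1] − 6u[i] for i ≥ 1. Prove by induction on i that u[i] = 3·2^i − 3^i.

Base cases: u[1] = 3 and 3·2^1 − 3^1 = 3; u[2] = 3 and 3·2^2 − 3^2 = 3.
Assume u[t] = 3·2^t − 3^t for all 1 ≤ t ≤ j, where j ≥ 2.
Then u[j+1] = 5u[j] − 6u[j−1] = 5·(3·2^j − 3^j) − 6·(3·2^{j−1} − 3^{j−1}) = 3·(5·2 − 6)2^{j−1} − (5·3 − 6)3^{j−1} = 12·2^{j−1} − 9·3^{j−1} = 3·2^{j+1} − 3^{j+1}.
So the formula holds for j+1, and by strong induction u[i] = 3·2^i − 3^i for all i ≥ 1.

u[i] = 3·2^i − 3^i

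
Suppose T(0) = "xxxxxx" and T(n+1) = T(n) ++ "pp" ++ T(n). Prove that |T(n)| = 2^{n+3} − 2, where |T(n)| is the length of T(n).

Base case: |T(0)| = 6, and 2^{0+3} − 2 = 6.
Assume |T(r)| = 2^{r+3} − 2.
Then |T(r+1)| = |T(r)| + 2 + |T(r)| = 2|T(r)| + 2 = 2(2^{r+3} − 2) + 2 = 2^{r+1+3} − 4 + 2 = 2^{r+1+3} − 2.
So the formula holds for r+1, and by induction |T(n)| = 2^{n+3} − 2 for all n ≥ 0.

|T(n)| = 2^{n+3} − 2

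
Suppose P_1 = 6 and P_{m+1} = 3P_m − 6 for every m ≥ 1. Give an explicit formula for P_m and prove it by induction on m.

Claim: P_m = 3^m + 3.

Base case: P_1 = 6, and 3^1 + 3 = 3 + 3 = 6.
Assume P_r = 3^r + 3 for some r ≥ 1.
Then P_{r+1} = 3P_r − 6 = 3·(3^r + 3) − 6 = 3^{r+1} + 9 − 6 = 3^{r+1} + 3.
By induction, P_m = 3^m + 3 for all m ≥ 1.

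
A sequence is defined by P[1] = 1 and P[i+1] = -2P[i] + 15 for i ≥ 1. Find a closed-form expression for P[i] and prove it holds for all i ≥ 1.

Claim: P[i] = 2·(-2)^i + 5.

Base case: P[1] = 1, and 2·(-2)^1 + 5 = -4 + 5 = 1.
Assume P[m] = 2·(-2)^m + 5 for some m ≥ 1.
Then P[m+1] = -2P[m] + 15 = -2·(2·(-2)^m + 5) + 15 = -4·(-2)^m − 10 + 15 = 2·(-2)^{m+1} + 5.
Hence P[i] = 2·(-2)^i + 5 for every i ≥ 1, by induction.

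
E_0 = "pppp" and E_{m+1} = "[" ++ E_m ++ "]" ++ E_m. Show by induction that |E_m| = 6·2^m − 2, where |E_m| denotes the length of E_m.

Base case: |E_0| = 4, and 6·2^0 − 2 = 4.
Assume |E_r| = 6·2^r − 2.
Then |E_{r+1}| = 1 + |E_r| + 1 + |E_r| = 2|E_r| + 2 = 2(6·2^r − 2) + 2 = 6·2^{r+1} − 4 + 2 = 6·2^{r+1} − 2.
By induction, |E_m| = 6·2^m − 2 for all m ≥ 0.

|E_m| = 6·2^m − 2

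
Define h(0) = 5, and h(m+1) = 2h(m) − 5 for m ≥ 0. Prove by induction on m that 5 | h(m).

Base case: h(0) = 5 = 5·1, so 5 | h(0).
Assume 5 | h(r), so h(r) = 5t for some integer t.
Then h(r+1) = 2h(r) − 5 = 2·(5t) − 5 = 5(2t − 1), so 5 | h(r+1).
Hence 5 | h(m) for every m ≥ 0, by induction.

5 | h(m)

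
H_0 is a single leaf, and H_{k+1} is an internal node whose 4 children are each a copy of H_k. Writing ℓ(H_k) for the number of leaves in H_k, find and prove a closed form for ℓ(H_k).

Claim: ℓ(H_k) = 4^k.

Base case: ℓ(H_0) = 1, and 4^0 = 1.
Assume ℓ(H_r) = 4^r.
Then ℓ(H_{r+1}) = 4·ℓ(H_r) = 4·4^r = 4^{r+1}.
This completes the inductive step, so ℓ(H_k) = 4^k for all k ≥ 0.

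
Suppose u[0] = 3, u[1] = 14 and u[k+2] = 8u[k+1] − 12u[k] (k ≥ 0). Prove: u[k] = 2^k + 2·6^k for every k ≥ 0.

Base cases: u[0] = 3 and 2^0 + 2·6^0 = 3; u[1] = 14 and 2^1 + 2·6^1 = 14.
Assume u[j] = 2^j + 2·6^j for all 0 ≤ j ≤ r, where r ≥ 1.
Then u[r+1] = 8u[r] − 12u[r−1] = 8·(2^r + 2·6^r) − 12·(2^{r−1} + 2·6^{r−1}) = (8·2 − 12)2^{r−1} + 2·(8·6 − 12)6^{r−1} = 4·2^{r−1} + 72·6^{r−1} = 2^{r+1} + 2·6^{r+1}.
This completes the inductive step, so u[k] = 2^k + 2·6^k for all k ≥ 0.

u[k] = 2^k + 2·6^k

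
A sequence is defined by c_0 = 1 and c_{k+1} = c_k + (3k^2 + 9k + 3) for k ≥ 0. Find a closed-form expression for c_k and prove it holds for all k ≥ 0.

Claim: c_k = k^3 + 3k^2 − k + 1.

Base case: c_0 = 1, and 0^3 + 3·0^2 − 0 + 1 = 1.
Assume c_j = j^3 + 3j^2 − j + 1.
Then c_{j+1} = c_j + (3j^2 + 9j + 3) = (j^3 + 3j^2 − j + 1) + (3j^2 + 9j + 3) = j^3 + 6j^2 + 8j + 4,
and (j+1)^3 + 3·(j+1)^2 − (j+1) + 1 = j^3 + 6j^2 + 8j + 4.
By induction, c_k = k^3 + 3k^2 − k + 1 for all k ≥ 0.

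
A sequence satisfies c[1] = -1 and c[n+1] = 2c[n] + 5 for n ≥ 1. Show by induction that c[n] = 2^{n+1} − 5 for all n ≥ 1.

Base case: c[1] = -1, and 2^{1+1} − 5 = 4 − 5 = -1.
Assume c[r] = 2^{r+1} − 5 for some r ≥ 1.
Then c[r+1] = 2c[r] + 5 = 2·(2^{r+1} − 5) + 5 = 2^{r+2} − 10 + 5 = 2^{r+2} − 5.
By induction, c[n] = 2^{n+1} − 5 for all n ≥ 1.

c[n] = 2^{n+1} − 5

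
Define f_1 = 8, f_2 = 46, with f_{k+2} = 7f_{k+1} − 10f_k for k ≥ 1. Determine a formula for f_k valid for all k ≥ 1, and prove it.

Claim: f_k = -2^k + 2·5^k.

Base cases: f_1 = 8 and -2^1 + 2·5^1 = 8; f_2 = 46 and -2^2 + 2·5^2 = 46.
Assume f_i = -2^i + 2·5^i for all 1 ≤ i ≤ j, where j ≥ 2.
Then f_{j+1} = 7f_j − 10f_{j−1} = 7·(-2^j + 2·5^j) − 10·(-2^{j−1} + 2·5^{j−1}) = -(7·2 − 10)2^{j−1} + 2·(7·5 − 10)5^{j−1} = -4·2^{j−1} + 50·5^{j−1} = -2^{j+1} + 2·5^{j+1}.
So the formula holds for j+1, and by strong induction f_k = -2^k + 2·5^k for all k ≥ 1.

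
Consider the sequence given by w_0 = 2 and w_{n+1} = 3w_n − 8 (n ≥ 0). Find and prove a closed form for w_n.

Claim: w_n = -2·3^n + 4.

Base case: w_0 = 2, and -2·3^0 + 4 = -2 + 4 = 2.
Assume w_m = -2·3^m + 4 for some m ≥ 0.
Then w_{m+1} = 3w_m − 8 = 3·(-2·3^m + 4) − 8 = -6·3^m + 12 − 8 = -2·3^{m+1} + 4.
By induction, w_n = -2·3^n + 4 for all n ≥ 0.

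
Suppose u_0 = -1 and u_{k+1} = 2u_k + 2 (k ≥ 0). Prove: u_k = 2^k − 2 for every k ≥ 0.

Base case: u_0 = -1, and 2^0 − 2 = 1 − 2 = -1.
Assume u_j = 2^j − 2 for some j ≥ 0.
Then u_{j+1} = 2u_j + 2 = 2·(2^j − 2) + 2 = 2^{j+1} − 4 + 2 = 2^{j+1} − 2.
This completes the inductive step, so u_k = 2^k − 2 for all k ≥ 0.

u_k = 2^k − 2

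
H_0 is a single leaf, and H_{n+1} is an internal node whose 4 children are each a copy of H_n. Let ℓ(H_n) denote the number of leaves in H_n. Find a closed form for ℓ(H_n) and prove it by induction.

Claim: ℓ(H_n) = 4^n.

Base case: ℓ(H_0) = 1, and 4^0 = 1.
Assume ℓ(H_r) = 4^r.
Then ℓ(H_{r+1}) = 4·ℓ(H_r) = 4·4^r = 4^{r+1}.
So the formula holds for r+1, and by induction ℓ(H_n) = 4^n for all n ≥ 0.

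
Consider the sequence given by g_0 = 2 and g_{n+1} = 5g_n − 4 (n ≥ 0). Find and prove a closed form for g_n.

Claim: g_n = 5^n + 1.

Base case: g_0 = 2, and 5^0 + 1 = 1 + 1 = 2.
Assume g_j = 5^j + 1 for some j ≥ 0.
Then g_{j+1} = 5g_j − 4 = 5·(5^j + 1) − 4 = 5^{j+1} + 5 − 4 = 5^{j+1} + 1.
This completes the inductive step, so g_n = 5^n + 1 for all n ≥ 0.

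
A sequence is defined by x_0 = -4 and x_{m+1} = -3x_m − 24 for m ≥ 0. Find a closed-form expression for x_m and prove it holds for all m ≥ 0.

Claim: x_m = 2·(-3)^m − 6.

Base case: x_0 = -4, and 2·(-3)^0 − 6 = 2 − 6 = -4.
Assume x_r = 2·(-3)^r − 6 for some r ≥ 0.
Then x_{r+1} = -3x_r − 24 = -3·(2·(-3)^r − 6) − 24 = -6·(-3)^r + 18 − 24 = 2·(-3)^{r+1} − 6.
So the formula holds for r+1, and by induction x_m = 2·(-3)^m − 6 for all m ≥ 0.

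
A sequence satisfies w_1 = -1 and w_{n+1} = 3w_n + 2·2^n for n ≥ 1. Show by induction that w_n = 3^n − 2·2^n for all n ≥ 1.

Base case: w_1 = -1, and 3^1 − 2·2^1 = 3 − 4 = -1.
Assume w_m = 3^m − 2·2^m for some m ≥ 1.
Then w_{m+1} = 3w_m + 2·2^m = 3·(3^m − 2·2^m) + 2·2^m = 3^{m+1} − 6·2^m + 2·2^m = 3^{m+1} − 4·2^m = 3^{m+1} − 2·2^{m+1}.
So the formula holds for m+1, and by induction w_n = 3^n − 2·2^n for all n ≥ 1.

w_n = 3^n − 2·2^n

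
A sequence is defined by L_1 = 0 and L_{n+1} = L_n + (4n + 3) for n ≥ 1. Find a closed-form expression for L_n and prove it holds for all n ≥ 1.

Claim: L_n = 2n^2 + n − 3.

Base case: L_1 = 0, and 2·1^2 + 1 − 3 = 0.
Assume L_r = 2r^2 + r − 3.
Then L_{r+1} = L_r + (4r + 3) = (2r^2 + r − 3) + (4r + 3) = 2r^2 + 5r,
and 2·(r+1)^2 + (r+1) − 3 = 2r^2 + 5r.
Hence L_n = 2n^2 + n − 3 for every n ≥ 1, by induction.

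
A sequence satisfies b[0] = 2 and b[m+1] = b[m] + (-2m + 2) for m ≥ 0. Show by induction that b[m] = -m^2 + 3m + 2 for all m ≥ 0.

Base case: b[0] = 2, and -0^2 + 3·0 + 2 = 2.
Assume b[j] = -j^2 + 3j + 2.
Then b[j+1] = b[j] + (-2j + 2) = (-j^2 + 3j + 2) + (-2j + 2) = -j^2 + j + 4,
and -(j+1)^2 + 3·(j+1) + 2 = -j^2 + j + 4.
Hence b[m] = -m^2 + 3m + 2 for every m ≥ 0, by induction.

b[m] = -m^2 + 3m + 2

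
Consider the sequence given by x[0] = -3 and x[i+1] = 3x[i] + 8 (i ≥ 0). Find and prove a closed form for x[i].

Claim: x[i] = 3^i − 4.

Base case: x[0] = -3, and 3^0 − 4 = 1 − 4 = -3.
Assume x[m] = 3^m − 4 for some m ≥ 0.
Then x[m+1] = 3x[m] + 8 = 3·(3^m − 4) + 8 = 3^{m+1} − 12 + 8 = 3^{m+1} − 4.
This completes the inductive step, so x[i] = 3^i − 4 for all i ≥ 0.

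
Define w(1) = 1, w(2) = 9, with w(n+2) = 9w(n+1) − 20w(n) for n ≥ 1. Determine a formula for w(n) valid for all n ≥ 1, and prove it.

Claim: w(n) = -4^n + 5^n.

Base cases: w(1) = 1 and -4^1 + 5^1 = 1; w(2) = 9 and -4^2 + 5^2 = 9.
Assume w(j) = -4^j + 5^j for all 1 ≤ j ≤ k, where k ≥ 2.
Then w(k+1) = 9w(k) − 20w(k−1) = 9·(-4^k + 5^k) − 20·(-4^{k−1} + 5^{k−1}) = -(9·4 − 20)4^{k−1} + (9·5 − 20)5^{k−1} = -16·4^{k−1} + 25·5^{k−1} = -4^{k+1} + 5^{k+1}.
Hence w(n) = -4^n + 5^n for every n ≥ 1, by strong induction.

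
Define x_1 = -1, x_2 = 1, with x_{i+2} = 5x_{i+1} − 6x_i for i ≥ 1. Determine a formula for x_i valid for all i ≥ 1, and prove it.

Claim: x_i = 3^i − 2·2^i.

Base cases: x_1 = -1 and 3^1 − 2·2^1 = -1; x_2 = 1 and 3^2 − 2·2^2 = 1.
Assume x_j = 3^j − 2·2^j for all 1 ≤ j ≤ r, where r ≥ 2.
Then x_{r+1} = 5x_r − 6x_{r−1} = 5·(3^r − 2·2^r) − 6·(3^{r−1} − 2·2^{r−1}) = (5·3 − 6)3^{r−1} − 2·(5·2 − 6)2^{r−1} = 9·3^{r−1} − 8·2^{r−1} = 3^{r+1} − 2·2^{r+1}.
By strong induction, x_i = 3^i − 2·2^i for all i ≥ 1.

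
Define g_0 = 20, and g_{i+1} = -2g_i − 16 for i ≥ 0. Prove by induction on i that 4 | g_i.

Base case: g_0 = 20 = 4·5, so 4 | g_0.
Assume 4 | g_k, so g_k = 4t for some integer t.
Then g_{k+1} = -2g_k − 16 = -2·(4t) − 16 = 4(-2t − 4), so 4 | g_{k+1}.
By induction, 4 | g_i for all i ≥ 0.

4 | g_i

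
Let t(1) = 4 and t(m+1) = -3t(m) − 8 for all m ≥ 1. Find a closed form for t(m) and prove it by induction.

Claim: t(m) = -2·(-3)^m − 2.

Base case: t(1) = 4, and -2·(-3)^1 − 2 = 6 − 2 = 4.
Assume t(j) = -2·(-3)^j − 2 for some j ≥ 1.
Then t(j+1) = -3t(j) − 8 = -3·(-2·(-3)^j − 2) − 8 = 6·(-3)^j + 6 − 8 = -2·(-3)^{j+1} − 2.
By induction, t(m) = -2·(-3)^m − 2 for all m ≥ 1.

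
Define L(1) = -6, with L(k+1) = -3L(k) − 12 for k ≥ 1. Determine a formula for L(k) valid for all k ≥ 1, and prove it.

Claim: L(k) = (-3)^k − 3.

Base case: L(1) = -6, and (-3)^1 − 3 = -3 − 3 = -6.
Assume L(j) = (-3)^j − 3 for some j ≥ 1.
Then L(j+1) = -3L(j) − 12 = -3·((-3)^j − 3) − 12 = -3·(-3)^j + 9 − 12 = (-3)^{j+1} − 3.
By induction, L(k) = (-3)^k − 3 for all k ≥ 1.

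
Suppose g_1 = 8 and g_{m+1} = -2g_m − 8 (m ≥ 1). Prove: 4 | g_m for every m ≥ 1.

Base case: g_1 = 8 = 4·2, so 4 | g_1.
Assume 4 | g_j, so g_j = 4t for some integer t.
Then g_{j+1} = -2g_j − 8 = -2·(4t) − 8 = 4(-2t − 2), so 4 | g_{j+1}.
So the property holds for j+1, and by induction 4 | g_m for all m ≥ 1.

4 | g_m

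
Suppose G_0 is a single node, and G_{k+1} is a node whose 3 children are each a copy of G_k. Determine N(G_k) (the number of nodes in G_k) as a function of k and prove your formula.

Claim: N(G_k) = (3^{k+1} − 1)/2.

Base case: N(G_0) = 1, and (3^{0+1} − 1)/2 = 1.
Assume N(G_r) = (3^{r+1} − 1)/2.
Then N(G_{r+1}) = 1 + 3N(G_r) = 1 + 3·(3^{r+1} − 1)/2 = 1 + (3^{r+2} − 3)/2 = (2 + 3^{r+2} − 3)/2 = (3^{r+2} − 1)/2.
Hence N(G_k) = (3^{k+1} − 1)/2 for every k ≥ 0, by induction.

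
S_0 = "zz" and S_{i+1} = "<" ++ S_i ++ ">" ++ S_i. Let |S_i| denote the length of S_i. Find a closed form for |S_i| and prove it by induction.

Claim: |S_i| = 2^{i+2} − 2.

Base case: |S_0| = 2, and 2^{0+2} − 2 = 2.
Assume |S_r| = 2^{r+2} − 2.
Then |S_{r+1}| = 1 + |S_r| + 1 + |S_r| = 2|S_r| + 2 = 2(2^{r+2} − 2) + 2 = 2^{r+3} − 4 + 2 = 2^{r+3} − 2.
By induction, |S_i| = 2^{i+2} − 2 for all i ≥ 0.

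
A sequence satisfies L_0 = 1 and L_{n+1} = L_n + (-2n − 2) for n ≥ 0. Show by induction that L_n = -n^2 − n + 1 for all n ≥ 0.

Base case: L_0 = 1, and -0^2 − 0 + 1 = 1.
Assume L_j = -j^2 − j + 1.
Then L_{j+1} = L_j + (-2j − 2) = (-j^2 − j + 1) + (-2j − 2) = -j^2 − 3j − 1,
and -(j+1)^2 − (j+1) + 1 = -j^2 − 3j − 1.
This completes the inductive step, so L_n = -n^2 − n + 1 for all n ≥ 0.

L_n = -n^2 − n + 1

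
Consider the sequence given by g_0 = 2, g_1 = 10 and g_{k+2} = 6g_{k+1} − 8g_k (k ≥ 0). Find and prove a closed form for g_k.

Claim: g_k = 3·4^k − 2^k.

Base cases: g_0 = 2 and 3·4^0 − 2^0 = 2; g_1 = 10 and 3·4^1 − 2^1 = 10.
Assume g_j = 3·4^j − 2^j for all 0 ≤ j ≤ r, where r ≥ 1.
Then g_{r+1} = 6g_r − 8g_{r−1} = 6·(3·4^r − 2^r) − 8·(3·4^{r−1} − 2^{r−1}) = 3·(6·4 − 8)4^{r−1} − (6·2 − 8)2^{r−1} = 48·4^{r−1} − 4·2^{r−1} = 3·4^{r+1} − 2^{r+1}.
This completes the inductive step, so g_k = 3·4^k − 2^k for all k ≥ 0.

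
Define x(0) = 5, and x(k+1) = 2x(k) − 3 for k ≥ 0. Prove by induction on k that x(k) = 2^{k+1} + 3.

Base case: x(0) = 5, and 2^{0+1} + 3 = 2 + 3 = 5.
Assume x(m) = 2^{m+1} + 3 for some m ≥ 0.
Then x(m+1) = 2x(m) − 3 = 2·(2^{m+1} + 3) − 3 = 2^{m+2} + 6 − 3 = 2^{m+2} + 3.
This completes the inductive step, so x(k) = 2^{k+1} + 3 for all k ≥ 0.

x(k) = 2^{k+1} + 3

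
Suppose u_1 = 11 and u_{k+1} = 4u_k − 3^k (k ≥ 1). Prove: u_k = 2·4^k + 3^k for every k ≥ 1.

Base case: u_1 = 11, and 2·4^1 + 3^1 = 8 + 3 = 11.
Assume u_m = 2·4^m + 3^m for some m ≥ 1.
Then u_{m+1} = 4u_m − 3^m = 4·(2·4^m + 3^m) − 3^m = 2·4^{m+1} + 4·3^m − 3^m = 2·4^{m+1} + 3·3^m = 2·4^{m+1} + 3^{m+1}.
Hence u_k = 2·4^k + 3^k for every k ≥ 1, by induction.

u_k = 2·4^k + 3^k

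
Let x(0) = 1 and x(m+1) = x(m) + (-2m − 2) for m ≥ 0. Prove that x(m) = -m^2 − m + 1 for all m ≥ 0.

Base case: x(0) = 1, and -0^2 − 0 + 1 = 1.
Assume x(k) = -k^2 − k + 1.
Then x(k+1) = x(k) + (-2k − 2) = (-k^2 − k + 1) + (-2k − 2) = -k^2 − 3k − 1,
and -(k+1)^2 − (k+1) + 1 = -k^2 − 3k − 1.
Hence x(m) = -m^2 − m + 1 for every m ≥ 0, by induction.

x(m) = -m^2 − m + 1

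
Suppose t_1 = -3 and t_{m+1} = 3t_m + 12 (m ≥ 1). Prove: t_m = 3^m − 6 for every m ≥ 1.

Base case: t_1 = -3, and 3^1 − 6 = 3 − 6 = -3.
Assume t_j = 3^j − 6 for some j ≥ 1.
Then t_{j+1} = 3t_j + 12 = 3·(3^j − 6) + 12 = 3^{j+1} − 18 + 12 = 3^{j+1} − 6.
By induction, t_m = 3^m − 6 for all m ≥ 1.

t_m = 3^m − 6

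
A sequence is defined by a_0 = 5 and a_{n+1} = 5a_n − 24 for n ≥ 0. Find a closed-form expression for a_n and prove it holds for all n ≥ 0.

Claim: a_n = -5^n + 6.

Base case: a_0 = 5, and -5^0 + 6 = -1 + 6 = 5.
Assume a_r = -5^r + 6 for some r ≥ 0.
Then a_{r+1} = 5a_r − 24 = 5·(-5^r + 6) − 24 = -5^{r+1} + 30 − 24 = -5^{r+1} + 6.
Hence a_n = -5^n + 6 for every n ≥ 0, by induction.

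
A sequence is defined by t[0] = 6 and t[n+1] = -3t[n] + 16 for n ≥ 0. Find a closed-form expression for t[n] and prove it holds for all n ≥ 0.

Claim: t[n] = 2·(-3)^n + 4.

Base case: t[0] = 6, and 2·(-3)^0 + 4 = 2 + 4 = 6.
Assume t[j] = 2·(-3)^j + 4 for some j ≥ 0.
Then t[j+1] = -3t[j] + 16 = -3·(2·(-3)^j + 4) + 16 = -6·(-3)^j − 12 + 16 = 2·(-3)^{j+1} + 4.
So the formula holds for j+1, and by induction t[n] = 2·(-3)^n + 4 for all n ≥ 0.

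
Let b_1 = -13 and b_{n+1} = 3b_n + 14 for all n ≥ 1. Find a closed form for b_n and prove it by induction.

Claim: b_n = -2·3^n − 7.

Base case: b_1 = -13, and -2·3^1 − 7 = -6 − 7 = -13.
Assume b_r = -2·3^r − 7 for some r ≥ 1.
Then b_{r+1} = 3b_r + 14 = 3·(-2·3^r − 7) + 14 = -6·3^r − 21 + 14 = -2·3^{r+1} − 7.
This completes the inductive step, so b_n = -2·3^n − 7 for all n ≥ 1.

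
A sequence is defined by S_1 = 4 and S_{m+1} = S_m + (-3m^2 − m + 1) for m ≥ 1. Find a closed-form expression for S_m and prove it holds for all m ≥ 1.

Claim: S_m = -m^3 + m^2 + m + 3.

Base case: S_1 = 4, and -1^3 + 1^2 + 1 + 3 = 4.
Assume S_r = -r^3 + r^2 + r + 3.
Then S_{r+1} = S_r + (-3r^2 − r + 1) = (-r^3 + r^2 + r + 3) + (-3r^2 − r + 1) = -r^3 − 2r^2 + 4,
and -(r+1)^3 + (r+1)^2 + (r+1) + 3 = -r^3 − 2r^2 + 4.
Hence S_m = -m^3 + m^2 + m + 3 for every m ≥ 1, by induction.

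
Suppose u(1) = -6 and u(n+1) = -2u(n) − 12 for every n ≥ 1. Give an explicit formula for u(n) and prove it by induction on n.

Claim: u(n) = (-2)^n − 4.

Base case: u(1) = -6, and (-2)^1 − 4 = -2 − 4 = -6.
Assume u(k) = (-2)^k − 4 for some k ≥ 1.
Then u(k+1) = -2u(k) − 12 = -2·((-2)^k − 4) − 12 = -2·(-2)^k + 8 − 12 = (-2)^{k+1} − 4.
So the formula holds for k+1, and by induction u(n) = (-2)^n − 4 for all n ≥ 1.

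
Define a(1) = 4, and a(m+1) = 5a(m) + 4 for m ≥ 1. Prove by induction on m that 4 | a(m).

Base case: a(1) = 4 = 4·1, so 4 | a(1).
Assume 4 | a(j), so a(j) = 4t for some integer t.
Then a(j+1) = 5a(j) + 4 = 5·(4t) + 4 = 4(5t + 1), so 4 | a(j+1).
By induction, 4 | a(m) for all m ≥ 1.

4 | a(m)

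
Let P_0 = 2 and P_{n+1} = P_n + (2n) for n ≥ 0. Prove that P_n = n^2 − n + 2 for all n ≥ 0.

Base case: P_0 = 2, and 0^2 − 0 + 2 = 2.
Assume P_m = m^2 − m + 2.
Then P_{m+1} = P_m + (2m) = (m^2 − m + 2) + (2m) = m^2 + m + 2,
and (m+1)^2 − (m+1) + 2 = m^2 + m + 2.
Hence P_n = n^2 − n + 2 for every n ≥ 0, by induction.

P_n = n^2 − n + 2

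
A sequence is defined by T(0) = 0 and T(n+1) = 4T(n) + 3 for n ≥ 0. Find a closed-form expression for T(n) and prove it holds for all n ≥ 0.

Claim: T(n) = 4^n − 1.

Base case: T(0) = 0, and 4^0 − 1 = 1 − 1 = 0.
Assume T(r) = 4^r − 1 for some r ≥ 0.
Then T(r+1) = 4T(r) + 3 = 4·(4^r − 1) + 3 = 4^{r+1} − 4 + 3 = 4^{r+1} − 1.
This completes the inductive step, so T(n) = 4^n − 1 for all n ≥ 0.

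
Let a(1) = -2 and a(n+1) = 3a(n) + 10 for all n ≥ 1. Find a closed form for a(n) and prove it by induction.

Claim: a(n) = 3^n − 5.

Base case: a(1) = -2, and 3^1 − 5 = 3 − 5 = -2.
Assume a(r) = 3^r − 5 for some r ≥ 1.
Then a(r+1) = 3a(r) + 10 = 3·(3^r − 5) + 10 = 3^{r+1} − 15 + 10 = 3^{r+1} − 5.
So the formula holds for r+1, and by induction a(n) = 3^n − 5 for all n ≥ 1.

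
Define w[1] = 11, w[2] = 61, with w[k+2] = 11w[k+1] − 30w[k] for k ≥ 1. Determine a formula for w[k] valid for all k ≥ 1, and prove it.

Claim: w[k] = 6^k + 5^k.

Base cases: w[1] = 11 and 6^1 + 5^1 = 11; w[2] = 61 and 6^2 + 5^2 = 61.
Assume w[j] = 6^j + 5^j for all 1 ≤ j ≤ r, where r ≥ 2.
Then w[r+1] = 11w[r] − 30w[r−1] = 11·(6^r + 5^r) − 30·(6^{r−1} + 5^{r−1}) = (11·6 − 30)6^{r−1} + (11·5 − 30)5^{r−1} = 36·6^{r−1} + 25·5^{r−1} = 6^{r+1} + 5^{r+1}.
This completes the inductive step, so w[k] = 6^k + 5^k for all k ≥ 1.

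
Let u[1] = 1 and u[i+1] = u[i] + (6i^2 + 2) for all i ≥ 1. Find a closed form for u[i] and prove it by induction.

Claim: u[i] = 2i^3 − 3i^2 + 3i − 1.

Base case: u[1] = 1, and 2·1^3 − 3·1^2 + 3·1 − 1 = 1.
Assume u[r] = 2r^3 − 3r^2 + 3r − 1.
Then u[r+1] = u[r] + (6r^2 + 2) = (2r^3 − 3r^2 + 3r − 1) + (6r^2 + 2) = 2r^3 + 3r^2 + 3r + 1,
and 2·(r+1)^3 − 3·(r+1)^2 + 3·(r+1) − 1 = 2r^3 + 3r^2 + 3r + 1.
Hence u[i] = 2i^3 − 3i^2 + 3i − 1 for every i ≥ 1, by induction.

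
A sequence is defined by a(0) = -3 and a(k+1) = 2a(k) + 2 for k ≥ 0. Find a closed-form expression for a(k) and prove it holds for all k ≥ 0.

Claim: a(k) = -2^k − 2.

Base case: a(0) = -3, and -2^0 − 2 = -1 − 2 = -3.
Assume a(r) = -2^r − 2 for some r ≥ 0.
Then a(r+1) = 2a(r) + 2 = 2·(-2^r − 2) + 2 = -2^{r+1} − 4 + 2 = -2^{r+1} − 2.
Hence a(k) = -2^k − 2 for every k ≥ 0, by induction.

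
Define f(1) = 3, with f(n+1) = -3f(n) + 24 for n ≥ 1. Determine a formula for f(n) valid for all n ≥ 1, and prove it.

Claim: f(n) = (-3)^n + 6.

Base case: f(1) = 3, and (-3)^1 + 6 = -3 + 6 = 3.
Assume f(k) = (-3)^k + 6 for some k ≥ 1.
Then f(k+1) = -3f(k) + 24 = -3·((-3)^k + 6) + 24 = -3·(-3)^k − 18 + 24 = (-3)^{k+1} + 6.
By induction, f(n) = (-3)^n + 6 for all n ≥ 1.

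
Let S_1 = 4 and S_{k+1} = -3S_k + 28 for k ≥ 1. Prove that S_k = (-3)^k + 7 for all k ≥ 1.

Base case: S_1 = 4, and (-3)^1 + 7 = -3 + 7 = 4.
Assume S_r = (-3)^r + 7 for some r ≥ 1.
Then S_{r+1} = -3S_r + 28 = -3·((-3)^r + 7) + 28 = -3·(-3)^r − 21 + 28 = (-3)^{r+1} + 7.
This completes the inductive step, so S_k = (-3)^k + 7 for all k ≥ 1.

S_k = (-3)^k + 7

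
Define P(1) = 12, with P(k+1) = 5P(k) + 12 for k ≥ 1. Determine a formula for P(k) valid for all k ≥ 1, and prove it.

Claim: P(k) = 3·5^k − 3.

Base case: P(1) = 12, and 3·5^1 − 3 = 15 − 3 = 12.
Assume P(m) = 3·5^m − 3 for some m ≥ 1.
Then P(m+1) = 5P(m) + 12 = 5·(3·5^m − 3) + 12 = 15·5^m − 15 + 12 = 3·5^{m+1} − 3.
So the formula holds for m+1, and by induction P(k) = 3·5^k − 3 for all k ≥ 1.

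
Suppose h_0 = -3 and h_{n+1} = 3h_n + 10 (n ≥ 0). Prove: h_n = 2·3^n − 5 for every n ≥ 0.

Base case: h_0 = -3, and 2·3^0 − 5 = 2 − 5 = -3.
Assume h_j = 2·3^j − 5 for some j ≥ 0.
Then h_{j+1} = 3h_j + 10 = 3·(2·3^j − 5) + 10 = 6·3^j − 15 + 10 = 2·3^{j+1} − 5.
This completes the inductive step, so h_n = 2·3^n − 5 for all n ≥ 0.

h_n = 2·3^n − 5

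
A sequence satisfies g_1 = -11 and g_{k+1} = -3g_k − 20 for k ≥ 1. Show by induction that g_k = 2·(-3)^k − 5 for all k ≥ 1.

Base case: g_1 = -11, and 2·(-3)^1 − 5 = -6 − 5 = -11.
Assume g_m = 2·(-3)^m − 5 for some m ≥ 1.
Then g_{m+1} = -3g_m − 20 = -3·(2·(-3)^m − 5) − 20 = -6·(-3)^m + 15 − 20 = 2·(-3)^{m+1} − 5.
This completes the inductive step, so g_k = 2·(-3)^k − 5 for all k ≥ 1.

g_k = 2·(-3)^k − 5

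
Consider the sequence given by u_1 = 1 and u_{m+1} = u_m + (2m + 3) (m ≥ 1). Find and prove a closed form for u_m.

Claim: u_m = m^2 + 2m − 2.

Base case: u_1 = 1, and 1^2 + 2·1 − 2 = 1.
Assume u_j = j^2 + 2j − 2.
Then u_{j+1} = u_j + (2j + 3) = (j^2 + 2j − 2) + (2j + 3) = j^2 + 4j + 1,
and (j+1)^2 + 2·(j+1) − 2 = j^2 + 4j + 1.
By induction, u_m = m^2 + 2m − 2 for all m ≥ 1.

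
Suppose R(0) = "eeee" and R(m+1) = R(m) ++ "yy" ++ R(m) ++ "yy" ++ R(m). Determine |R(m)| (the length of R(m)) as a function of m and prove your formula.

Claim: |R(m)| = 6·3^m − 2.

Base case: |R(0)| = 4, and 6·3^0 − 2 = 4.
Assume |R(j)| = 6·3^j − 2.
Then |R(j+1)| = 3|R(j)| + 4 = 3(6·3^j − 2) + 4 = 6·3^{j+1} − 6 + 4 = 6·3^{j+1} − 2.
By induction, |R(m)| = 6·3^m − 2 for all m ≥ 0.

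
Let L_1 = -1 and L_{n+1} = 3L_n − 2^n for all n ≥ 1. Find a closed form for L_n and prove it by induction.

Claim: L_n = -3^n + 2^n.

Base case: L_1 = -1, and -3^1 + 2^1 = -3 + 2 = -1.
Assume L_k = -3^k + 2^k for some k ≥ 1.
Then L_{k+1} = 3L_k − 2^k = 3·(-3^k + 2^k) − 2^k = -3^{k+1} + 3·2^k − 2^k = -3^{k+1} + 2·2^k = -3^{k+1} + 2^{k+1}.
Hence L_n = -3^n + 2^n for every n ≥ 1, by induction.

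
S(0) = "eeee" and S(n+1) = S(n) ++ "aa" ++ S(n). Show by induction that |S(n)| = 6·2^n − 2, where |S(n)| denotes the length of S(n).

Base case: |S(0)| = 4, and 6·2^0 − 2 = 4.
Assume |S(r)| = 6·2^r − 2.
Then |S(r+1)| = |S(r)| + 2 + |S(r)| = 2|S(r)| + 2 = 2(6·2^r − 2) + 2 = 6·2^{r+1} − 4 + 2 = 6·2^{r+1} − 2.
This completes the inductive step, so |S(n)| = 6·2^n − 2 for all n ≥ 0.

|S(n)| = 6·2^n − 2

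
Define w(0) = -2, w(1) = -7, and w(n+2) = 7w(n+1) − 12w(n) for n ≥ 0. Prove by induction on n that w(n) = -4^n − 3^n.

Base cases: w(0) = -2 and -4^0 − 3^0 = -2; w(1) = -7 and -4^1 − 3^1 = -7.
Assume w(j) = -4^j − 3^j for all 0 ≤ j ≤ k, where k ≥ 1.
Then w(k+1) = 7w(k) − 12w(k−1) = 7·(-4^k − 3^k) − 12·(-4^{k−1} − 3^{k−1}) = -(7·4 − 12)4^{k−1} − (7·3 − 12)3^{k−1} = -16·4^{k−1} − 9·3^{k−1} = -4^{k+1} − 3^{k+1}.
This completes the inductive step, so w(n) = -4^n − 3^n for all n ≥ 0.

w(n) = -4^n − 3^n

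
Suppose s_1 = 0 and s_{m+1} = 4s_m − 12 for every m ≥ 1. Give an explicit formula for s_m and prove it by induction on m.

Claim: s_m = -4^m + 4.

Base case: s_1 = 0, and -4^1 + 4 = -4 + 4 = 0.
Assume s_k = -4^k + 4 for some k ≥ 1.
Then s_{k+1} = 4s_k − 12 = 4·(-4^k + 4) − 12 = -4^{k+1} + 16 − 12 = -4^{k+1} + 4.
This completes the inductive step, so s_m = -4^m + 4 for all m ≥ 1.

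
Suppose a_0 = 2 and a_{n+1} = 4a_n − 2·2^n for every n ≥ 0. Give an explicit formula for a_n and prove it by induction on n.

Claim: a_n = 4^n + 2^n.

Base case: a_0 = 2, and 4^0 + 2^0 = 1 + 1 = 2.
Assume a_m = 4^m + 2^m for some m ≥ 0.
Then a_{m+1} = 4a_m − 2·2^m = 4·(4^m + 2^m) − 2·2^m = 4^{m+1} + 4·2^m − 2·2^m = 4^{m+1} + 2·2^m = 4^{m+1} + 2^{m+1}.
By induction, a_n = 4^n + 2^n for all n ≥ 0.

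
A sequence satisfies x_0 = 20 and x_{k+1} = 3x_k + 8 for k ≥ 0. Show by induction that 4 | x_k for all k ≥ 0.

Base case: x_0 = 20 = 4·5, so 4 | x_0.
Assume 4 | x_j, so x_j = 4t for some integer t.
Then x_{j+1} = 3x_j + 8 = 3·(4t) + 8 = 4(3t + 2), so 4 | x_{j+1}.
This completes the inductive step, so 4 | x_k for all k ≥ 0.

4 | x_k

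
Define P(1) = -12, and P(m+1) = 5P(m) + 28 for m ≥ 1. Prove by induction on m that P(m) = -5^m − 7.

Base case: P(1) = -12, and -5^1 − 7 = -5 − 7 = -12.
Assume P(r) = -5^r − 7 for some r ≥ 1.
Then P(r+1) = 5P(r) + 28 = 5·(-5^r − 7) + 28 = -5^{r+1} − 35 + 28 = -5^{r+1} − 7.
Hence P(m) = -5^m − 7 for every m ≥ 1, by induction.

P(m) = -5^m − 7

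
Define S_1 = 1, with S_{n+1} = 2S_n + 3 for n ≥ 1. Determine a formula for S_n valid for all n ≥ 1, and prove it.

Claim: S_n = 2^{n+1} − 3.

Base case: S_1 = 1, and 2^{1+1} − 3 = 4 − 3 = 1.
Assume S_r = 2^{r+1} − 3 for some r ≥ 1.
Then S_{r+1} = 2S_r + 3 = 2·(2^{r+1} − 3) + 3 = 2^{r+2} − 6 + 3 = 2^{r+2} − 3.
So the formula holds for r+1, and by induction S_n = 2^{n+1} − 3 for all n ≥ 1.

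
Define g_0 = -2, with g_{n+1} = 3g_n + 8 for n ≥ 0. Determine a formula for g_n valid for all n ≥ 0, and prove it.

Claim: g_n = 2·3^n − 4.

Base case: g_0 = -2, and 2·3^0 − 4 = 2 − 4 = -2.
Assume g_r = 2·3^r − 4 for some r ≥ 0.
Then g_{r+1} = 3g_r + 8 = 3·(2·3^r − 4) + 8 = 6·3^r − 12 + 8 = 2·3^{r+1} − 4.
So the formula holds for r+1, and by induction g_n = 2·3^n − 4 for all n ≥ 0.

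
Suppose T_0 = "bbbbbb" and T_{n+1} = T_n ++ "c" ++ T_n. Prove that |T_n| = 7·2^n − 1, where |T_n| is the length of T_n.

Base case: |T_0| = 6, and 7·2^0 − 1 = 6.
Assume |T_j| = 7·2^j − 1.
Then |T_{j+1}| = |T_j| + 1 + |T_j| = 2|T_j| + 1 = 2(7·2^j − 1) + 1 = 7·2^{j+1} − 2 + 1 = 7·2^{j+1} − 1.
By induction, |T_n| = 7·2^n − 1 for all n ≥ 0.

|T_n| = 7·2^n − 1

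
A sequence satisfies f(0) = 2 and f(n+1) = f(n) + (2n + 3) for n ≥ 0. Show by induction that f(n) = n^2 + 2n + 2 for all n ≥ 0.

Base case: f(0) = 2, and 0^2 + 2·0 + 2 = 2.
Assume f(j) = j^2 + 2j + 2.
Then f(j+1) = f(j) + (2j + 3) = (j^2 + 2j + 2) + (2j + 3) = j^2 + 4j + 5,
and (j+1)^2 + 2·(j+1) + 2 = j^2 + 4j + 5.
By induction, f(n) = n^2 + 2n + 2 for all n ≥ 0.

f(n) = n^2 + 2n + 2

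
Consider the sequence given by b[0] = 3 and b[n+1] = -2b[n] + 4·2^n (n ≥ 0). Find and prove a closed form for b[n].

Claim: b[n] = 2·(-2)^n + 2^n.

Base case: b[0] = 3, and 2·(-2)^0 + 2^0 = 2 + 1 = 3.
Assume b[r] = 2·(-2)^r + 2^r for some r ≥ 0.
Then b[r+1] = -2b[r] + 4·2^r = -2·(2·(-2)^r + 2^r) + 4·2^r = 2·(-2)^{r+1} − 2·2^r + 4·2^r = 2·(-2)^{r+1} + 2·2^r = 2·(-2)^{r+1} + 2^{r+1}.
This completes the inductive step, so b[n] = 2·(-2)^n + 2^n for all n ≥ 0.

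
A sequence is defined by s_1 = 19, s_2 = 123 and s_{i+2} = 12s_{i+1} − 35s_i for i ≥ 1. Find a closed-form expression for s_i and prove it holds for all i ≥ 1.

Claim: s_i = 2·7^i + 5^i.

Base cases: s_1 = 19 and 2·7^1 + 5^1 = 19; s_2 = 123 and 2·7^2 + 5^2 = 123.
Assume s_t = 2·7^t + 5^t for all 1 ≤ t ≤ j, where j ≥ 2.
Then s_{j+1} = 12s_j − 35s_{j−1} = 12·(2·7^j + 5^j) − 35·(2·7^{j−1} + 5^{j−1}) = 2·(12·7 − 35)7^{j−1} + (12·5 − 35)5^{j−1} = 98·7^{j−1} + 25·5^{j−1} = 2·7^{j+1} + 5^{j+1}.
By strong induction, s_i = 2·7^i + 5^i for all i ≥ 1.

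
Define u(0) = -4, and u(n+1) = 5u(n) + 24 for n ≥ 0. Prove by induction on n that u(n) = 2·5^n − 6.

Base case: u(0) = -4, and 2·5^0 − 6 = 2 − 6 = -4.
Assume u(k) = 2·5^k − 6 for some k ≥ 0.
Then u(k+1) = 5u(k) + 24 = 5·(2·5^k − 6) + 24 = 10·5^k − 30 + 24 = 2·5^{k+1} − 6.
By induction, u(n) = 2·5^n − 6 for all n ≥ 0.

u(n) = 2·5^n − 6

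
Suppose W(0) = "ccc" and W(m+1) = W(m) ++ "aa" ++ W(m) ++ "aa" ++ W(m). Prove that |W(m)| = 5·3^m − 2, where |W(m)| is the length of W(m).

Base case: |W(0)| = 3, and 5·3^0 − 2 = 3.
Assume |W(k)| = 5·3^k − 2.
Then |W(k+1)| = 3|W(k)| + 4 = 3(5·3^k − 2) + 4 = 5·3^{k+1} − 6 + 4 = 5·3^{k+1} − 2.
This completes the inductive step, so |W(m)| = 5·3^m − 2 for all m ≥ 0.

|W(m)| = 5·3^m − 2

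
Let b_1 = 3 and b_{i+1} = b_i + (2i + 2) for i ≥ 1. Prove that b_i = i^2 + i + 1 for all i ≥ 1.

Base case: b_1 = 3, and 1^2 + 1 + 1 = 3.
Assume b_r = r^2 + r + 1.
Then b_{r+1} = b_r + (2r + 2) = (r^2 + r + 1) + (2r + 2) = r^2 + 3r + 3,
and (r+1)^2 + (r+1) + 1 = r^2 + 3r + 3.
Hence b_i = i^2 + i + 1 for every i ≥ 1, by induction.

b_i = i^2 + i + 1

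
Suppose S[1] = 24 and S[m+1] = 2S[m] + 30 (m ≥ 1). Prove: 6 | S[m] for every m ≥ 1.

Base case: S[1] = 24 = 6·4, so 6 | S[1].
Assume 6 | S[k], so S[k] = 6t for some integer t.
Then S[k+1] = 2S[k] + 30 = 2·(6t) + 30 = 6(2t + 5), so 6 | S[k+1].
This completes the inductive step, so 6 | S[m] for all m ≥ 1.

6 | S[m]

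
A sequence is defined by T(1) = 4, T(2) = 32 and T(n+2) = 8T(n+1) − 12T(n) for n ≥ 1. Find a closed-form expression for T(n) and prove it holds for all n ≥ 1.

Claim: T(n) = -2^n + 6^n.

Base cases: T(1) = 4 and -2^1 + 6^1 = 4; T(2) = 32 and -2^2 + 6^2 = 32.
Assume T(j) = -2^j + 6^j for all 1 ≤ j ≤ k, where k ≥ 2.
Then T(k+1) = 8T(k) − 12T(k−1) = 8·(-2^k + 6^k) − 12·(-2^{k−1} + 6^{k−1}) = -(8·2 − 12)2^{k−1} + (8·6 − 12)6^{k−1} = -4·2^{k−1} + 36·6^{k−1} = -2^{k+1} + 6^{k+1}.
Hence T(n) = -2^n + 6^n for every n ≥ 1, by strong induction.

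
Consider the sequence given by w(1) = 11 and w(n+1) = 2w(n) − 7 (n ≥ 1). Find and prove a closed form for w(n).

Claim: w(n) = 2^{n+1} + 7.

Base case: w(1) = 11, and 2^{1+1} + 7 = 4 + 7 = 11.
Assume w(r) = 2^{r+1} + 7 for some r ≥ 1.
Then w(r+1) = 2w(r) − 7 = 2·(2^{r+1} + 7) − 7 = 2^{r+2} + 14 − 7 = 2^{r+2} + 7.
Hence w(n) = 2^{n+1} + 7 for every n ≥ 1, by induction.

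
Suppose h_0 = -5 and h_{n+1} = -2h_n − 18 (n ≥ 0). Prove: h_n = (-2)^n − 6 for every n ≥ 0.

Base case: h_0 = -5, and (-2)^0 − 6 = 1 − 6 = -5.
Assume h_k = (-2)^k − 6 for some k ≥ 0.
Then h_{k+1} = -2h_k − 18 = -2·((-2)^k − 6) − 18 = -2·(-2)^k + 12 − 18 = (-2)^{k+1} − 6.
Hence h_n = (-2)^n − 6 for every n ≥ 0, by induction.

h_n = (-2)^n − 6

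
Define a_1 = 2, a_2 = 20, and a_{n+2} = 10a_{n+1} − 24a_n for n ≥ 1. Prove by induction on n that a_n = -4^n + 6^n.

Base cases: a_1 = 2 and -4^1 + 6^1 = 2; a_2 = 20 and -4^2 + 6^2 = 20.
Assume a_j = -4^j + 6^j for all 1 ≤ j ≤ k, where k ≥ 2.
Then a_{k+1} = 10a_k − 24a_{k−1} = 10·(-4^k + 6^k) − 24·(-4^{k−1} + 6^{k−1}) = -(10·4 − 24)4^{k−1} + (10·6 − 24)6^{k−1} = -16·4^{k−1} + 36·6^{k−1} = -4^{k+1} + 6^{k+1}.
Hence a_n = -4^n + 6^n for every n ≥ 1, by strong induction.

a_n = -4^n + 6^n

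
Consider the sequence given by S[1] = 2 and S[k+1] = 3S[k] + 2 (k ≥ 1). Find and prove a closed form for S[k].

Claim: S[k] = 3^k − 1.

Base case: S[1] = 2, and 3^1 − 1 = 3 − 1 = 2.
Assume S[j] = 3^j − 1 for some j ≥ 1.
Then S[j+1] = 3S[j] + 2 = 3·(3^j − 1) + 2 = 3^{j+1} − 3 + 2 = 3^{j+1} − 1.
So the formula holds for j+1, and by induction S[k] = 3^k − 1 for all k ≥ 1.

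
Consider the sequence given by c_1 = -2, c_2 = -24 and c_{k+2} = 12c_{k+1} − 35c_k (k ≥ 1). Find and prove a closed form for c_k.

Claim: c_k = 5^k − 7^k.

Base cases: c_1 = -2 and 5^1 − 7^1 = -2; c_2 = -24 and 5^2 − 7^2 = -24.
Assume c_i = 5^i − 7^i for all 1 ≤ i ≤ j, where j ≥ 2.
Then c_{j+1} = 12c_j − 35c_{j−1} = 12·(5^j − 7^j) − 35·(5^{j−1} − 7^{j−1}) = (12·5 − 35)5^{j−1} − (12·7 − 35)7^{j−1} = 25·5^{j−1} − 49·7^{j−1} = 5^{j+1} − 7^{j+1}.
By strong induction, c_k = 5^k − 7^k for all k ≥ 1.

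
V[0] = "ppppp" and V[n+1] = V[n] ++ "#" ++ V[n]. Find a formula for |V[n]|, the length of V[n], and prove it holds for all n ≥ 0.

Claim: |V[n]| = 6·2^n − 1.

Base case: |V[0]| = 5, and 6·2^0 − 1 = 5.
Assume |V[m]| = 6·2^m − 1.
Then |V[m+1]| = |V[m]| + 1 + |V[m]| = 2|V[m]| + 1 = 2(6·2^m − 1) + 1 = 6·2^{m+1} − 2 + 1 = 6·2^{m+1} − 1.
Hence |V[n]| = 6·2^n − 1 for every n ≥ 0, by induction.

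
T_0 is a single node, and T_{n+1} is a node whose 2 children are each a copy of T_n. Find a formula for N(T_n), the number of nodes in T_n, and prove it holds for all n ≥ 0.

Claim: N(T_n) = 2^{n+1} − 1.

Base case: N(T_0) = 1, and 2^{0+1} − 1 = 1.
Assume N(T_j) = 2^{j+1} − 1.
Then N(T_{j+1}) = 1 + 2N(T_j) = 1 + 2(2^{j+1} − 1) = 2^{j+2} − 2 + 1 = 2^{j+2} − 1.
By induction, N(T_n) = 2^{n+1} − 1 for all n ≥ 0.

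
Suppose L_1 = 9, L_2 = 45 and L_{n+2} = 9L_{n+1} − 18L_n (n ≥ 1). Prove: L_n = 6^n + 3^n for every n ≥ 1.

Base cases: L_1 = 9 and 6^1 + 3^1 = 9; L_2 = 45 and 6^2 + 3^2 = 45.
Assume L_j = 6^j + 3^j for all 1 ≤ j ≤ m, where m ≥ 2.
Then L_{m+1} = 9L_m − 18L_{m−1} = 9·(6^m + 3^m) − 18·(6^{m−1} + 3^{m−1}) = (9·6 − 18)6^{m−1} + (9·3 − 18)3^{m−1} = 36·6^{m−1} + 9·3^{m−1} = 6^{m+1} + 3^{m+1}.
This completes the inductive step, so L_n = 6^n + 3^n for all n ≥ 1.

L_n = 6^n + 3^n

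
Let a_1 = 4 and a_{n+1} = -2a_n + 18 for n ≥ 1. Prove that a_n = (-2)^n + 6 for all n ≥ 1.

Base case: a_1 = 4, and (-2)^1 + 6 = -2 + 6 = 4.
Assume a_r = (-2)^r + 6 for some r ≥ 1.
Then a_{r+1} = -2a_r + 18 = -2·((-2)^r + 6) + 18 = -2·(-2)^r − 12 + 18 = (-2)^{r+1} + 6.
This completes the inductive step, so a_n = (-2)^n + 6 for all n ≥ 1.

a_n = (-2)^n + 6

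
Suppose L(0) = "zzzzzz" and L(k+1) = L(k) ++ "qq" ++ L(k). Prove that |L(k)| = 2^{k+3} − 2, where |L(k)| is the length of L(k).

Base case: |L(0)| = 6, and 2^{0+3} − 2 = 6.
Assume |L(r)| = 2^{r+3} − 2.
Then |L(r+1)| = |L(r)| + 2 + |L(r)| = 2|L(r)| + 2 = 2(2^{r+3} − 2) + 2 = 2^{r+1+3} − 4 + 2 = 2^{r+1+3} − 2.
So the formula holds for r+1, and by induction |L(k)| = 2^{k+3} − 2 for all k ≥ 0.

|L(k)| = 2^{k+3} − 2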